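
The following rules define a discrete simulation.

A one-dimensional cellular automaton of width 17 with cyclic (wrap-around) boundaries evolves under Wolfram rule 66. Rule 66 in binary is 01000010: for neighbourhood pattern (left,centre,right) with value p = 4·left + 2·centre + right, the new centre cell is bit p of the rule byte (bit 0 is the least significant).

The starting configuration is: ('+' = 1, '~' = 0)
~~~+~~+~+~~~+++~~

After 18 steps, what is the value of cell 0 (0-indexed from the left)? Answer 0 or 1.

0

step 0: ~~~+~~+~+~~~+++~~
step 1: ~~+~~+~~~~~+~~+~~
step 2: ~+~~+~~~~~+~~+~~~
step 3: +~~+~~~~~+~~+~~~~
step 4: ~~+~~~~~+~~+~~~~+
step 5: ~+~~~~~+~~+~~~~+~
step 6: +~~~~~+~~+~~~~+~~
step 7: ~~~~~+~~+~~~~+~~+
step 8: ~~~~+~~+~~~~+~~+~
step 9: ~~~+~~+~~~~+~~+~~
step 10: ~~+~~+~~~~+~~+~~~
step 11: ~+~~+~~~~+~~+~~~~
step 12: +~~+~~~~+~~+~~~~~
step 13: ~~+~~~~+~~+~~~~~+
step 14: ~+~~~~+~~+~~~~~+~
step 15: +~~~~+~~+~~~~~+~~
step 16: ~~~~+~~+~~~~~+~~+
step 17: ~~~+~~+~~~~~+~~+~
step 18: ~~+~~+~~~~~+~~+~~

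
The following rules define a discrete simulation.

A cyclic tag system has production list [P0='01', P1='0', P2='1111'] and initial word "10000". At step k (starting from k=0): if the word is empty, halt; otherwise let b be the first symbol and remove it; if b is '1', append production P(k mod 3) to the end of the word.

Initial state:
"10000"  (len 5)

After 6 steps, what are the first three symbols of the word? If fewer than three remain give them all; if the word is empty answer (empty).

step 0: "10000"  (len 5)
step 1: "000001"  (len 6)
step 2: "00001"  (len 5)
step 3: "0001"  (len 4)
step 4: "001"  (len 3)
step 5: "01"  (len 2)
step 6: "1"  (len 1)

1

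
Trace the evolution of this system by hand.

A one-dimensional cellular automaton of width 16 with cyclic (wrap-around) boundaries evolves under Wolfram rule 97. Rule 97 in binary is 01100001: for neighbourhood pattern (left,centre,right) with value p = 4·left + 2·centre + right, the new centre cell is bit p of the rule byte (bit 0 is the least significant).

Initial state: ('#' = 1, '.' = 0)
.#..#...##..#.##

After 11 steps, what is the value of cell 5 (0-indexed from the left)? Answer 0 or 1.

1

step 0: .#..#...##..#.##
step 1: #.....#..#...#.#
step 2: #.###......#..#.
step 3: .#..#.####.....#
step 4: #....#...#.###..
step 5: ..##...#..#..#..
step 6: #..#.#.........#
step 7: #...#..#######..
step 8: ..#..........#..
step 9: #...########...#
step 10: #.#........#.#..
step 11: .#..######..#...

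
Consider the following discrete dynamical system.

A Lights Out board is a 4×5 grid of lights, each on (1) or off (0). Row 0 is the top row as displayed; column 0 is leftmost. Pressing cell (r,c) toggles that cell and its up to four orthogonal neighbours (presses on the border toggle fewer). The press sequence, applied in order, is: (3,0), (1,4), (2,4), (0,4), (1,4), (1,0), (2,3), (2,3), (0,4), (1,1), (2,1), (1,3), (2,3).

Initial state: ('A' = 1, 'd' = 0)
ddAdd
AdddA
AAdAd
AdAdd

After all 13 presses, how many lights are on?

11

0) ddAdd
AdddA
AAdAd
AdAdd
1) ddAdd
AdddA
dAdAd
dAAdd
2) ddAdA
AddAd
dAdAA
dAAdd
3) ddAdA
AddAA
dAddd
dAAdA
4) ddAAd
AddAd
dAddd
dAAdA
5) ddAAA
AdddA
dAddA
dAAdA
6) AdAAA
dAddA
AAddA
dAAdA
7) AdAAA
dAdAA
AAAAd
dAAAA
8) AdAAA
dAddA
AAddA
dAAdA
9) AdAdd
dAddd
AAddA
dAAdA
10) AAAdd
AdAdd
AdddA
dAAdA
11) AAAdd
AAAdd
dAAdA
ddAdA
12) AAAAd
AAdAA
dAAAA
ddAdA
13) AAAAd
AAddA
dAddd
ddAAA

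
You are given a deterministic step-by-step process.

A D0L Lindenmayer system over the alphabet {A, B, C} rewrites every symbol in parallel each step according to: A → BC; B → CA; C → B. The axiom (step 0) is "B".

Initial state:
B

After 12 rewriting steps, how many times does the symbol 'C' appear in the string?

t=0: B
t=1: CA
t=2: BBC
t=3: CACAB
t=4: BBCBBCCA
t=5: CACABCACABBBC
t=6: BBCBBCCABBCBBCCACACAB
t=7: CACABCACABBBCCACABCACABBBCBBCBBCCA
t=8: BBCBBCCABBCBBCCACACABBBCBBCCABBCBBCCACACABCACABCACABBBC
t=9: CACABCACABBBCCACABCACABBBCBBCBBCCACACABCACABBBCCACABCACABBBCBBCBBCCABBCBBCCABBCBBCCACACAB
t=10: BBCBBCCABBCBBCCACACABBBCBBCCABBCBBCCACACABCACABCACABBBCBBC…CBBCCACACABCACABCACABBBCCACABCACABBBCCACABCACABBBCBBCBBCCA  (len 144)
t=11: CACABCACABBBCCACABCACABBBCBBCBBCCACACABCACABBBCCACABCACABB…CABBBCBBCCABBCBBCCACACABBBCBBCCABBCBBCCACACABCACABCACABBBC  (len 233)
t=12: BBCBBCCABBCBBCCACACABBBCBBCCABBCBBCCACACABCACABCACABBBCBBC…CCACACABCACABBBCCACABCACABBBCBBCBBCCABBCBBCCABBCBBCCACACAB  (len 377)

144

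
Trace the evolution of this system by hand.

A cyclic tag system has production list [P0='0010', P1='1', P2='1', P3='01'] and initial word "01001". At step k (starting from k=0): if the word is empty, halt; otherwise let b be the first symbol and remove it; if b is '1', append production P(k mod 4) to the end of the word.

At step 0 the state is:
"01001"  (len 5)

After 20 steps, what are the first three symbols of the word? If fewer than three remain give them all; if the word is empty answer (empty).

0) "01001"  (len 5)
1) "1001"  (len 4)
2) "0011"  (len 4)
3) "011"  (len 3)
4) "11"  (len 2)
5) "10010"  (len 5)
6) "00101"  (len 5)
7) "0101"  (len 4)
8) "101"  (len 3)
9) "010010"  (len 6)
10) "10010"  (len 5)
11) "00101"  (len 5)
12) "0101"  (len 4)
13) "101"  (len 3)
14) "011"  (len 3)
15) "11"  (len 2)
16) "101"  (len 3)
17) "010010"  (len 6)
18) "10010"  (len 5)
19) "00101"  (len 5)
20) "0101"  (len 4)

010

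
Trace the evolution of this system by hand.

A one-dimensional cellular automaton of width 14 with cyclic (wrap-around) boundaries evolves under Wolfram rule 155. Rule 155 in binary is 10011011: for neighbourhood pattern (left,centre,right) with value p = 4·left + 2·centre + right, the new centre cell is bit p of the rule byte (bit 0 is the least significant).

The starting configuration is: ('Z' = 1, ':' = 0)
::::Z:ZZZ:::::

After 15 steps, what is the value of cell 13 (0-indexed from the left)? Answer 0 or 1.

1

t=0: ::::Z:ZZZ:::::
t=1: ZZZZ::ZZ:ZZZZZ
t=2: ZZZ:ZZZ::ZZZZZ
t=3: ZZ::ZZ:ZZZZZZZ
t=4: Z:ZZZ::ZZZZZZZ
t=5: ::ZZ:ZZZZZZZZZ
t=6: ZZZ::ZZZZZZZZ:
t=7: ZZ:ZZZZZZZZZ::
t=8: Z::ZZZZZZZZ:ZZ
t=9: :ZZZZZZZZZ::ZZ
t=10: :ZZZZZZZZ:ZZZ:
t=11: ZZZZZZZZ::ZZ:Z
t=12: ZZZZZZZ:ZZZ::Z
t=13: ZZZZZZ::ZZ:ZZZ
t=14: ZZZZZ:ZZZ::ZZZ
t=15: ZZZZ::ZZ:ZZZZZ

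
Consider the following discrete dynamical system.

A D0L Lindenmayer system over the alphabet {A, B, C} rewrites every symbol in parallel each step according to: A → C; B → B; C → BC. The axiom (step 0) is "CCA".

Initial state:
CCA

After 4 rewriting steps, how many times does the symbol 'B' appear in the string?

11

k=0  CCA
k=1  BCBCC
k=2  BBCBBCBC
k=3  BBBCBBBCBBC
k=4  BBBBCBBBBCBBBC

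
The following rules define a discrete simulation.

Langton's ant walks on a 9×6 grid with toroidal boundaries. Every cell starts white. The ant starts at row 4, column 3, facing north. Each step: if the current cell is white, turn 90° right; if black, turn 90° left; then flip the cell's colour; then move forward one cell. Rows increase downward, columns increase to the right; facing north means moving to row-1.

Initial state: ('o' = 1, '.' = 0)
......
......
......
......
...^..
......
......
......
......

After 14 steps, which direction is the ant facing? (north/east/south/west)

south

[0] ......
......
......
......
...^..
......
......
......
......
[1] ......
......
......
......
...o>.
......
......
......
......
[2] ......
......
......
......
...oo.
....v.
......
......
......
[3] ......
......
......
......
...oo.
...<o.
......
......
......
[4] ......
......
......
......
...^o.
...oo.
......
......
......
[5] ......
......
......
......
..<.o.
...oo.
......
......
......
[6] ......
......
......
..^...
..o.o.
...oo.
......
......
......
[7] ......
......
......
..o>..
..o.o.
...oo.
......
......
......
[8] ......
......
......
..oo..
..ovo.
...oo.
......
......
......
[9] ......
......
......
..oo..
..<oo.
...oo.
......
......
......
[10] ......
......
......
..oo..
...oo.
..voo.
......
......
......
[11] ......
......
......
..oo..
...oo.
.<ooo.
......
......
......
[12] ......
......
......
..oo..
.^.oo.
.oooo.
......
......
......
[13] ......
......
......
..oo..
.o>oo.
.oooo.
......
......
......
[14] ......
......
......
..oo..
.oooo.
.ovoo.
......
......
......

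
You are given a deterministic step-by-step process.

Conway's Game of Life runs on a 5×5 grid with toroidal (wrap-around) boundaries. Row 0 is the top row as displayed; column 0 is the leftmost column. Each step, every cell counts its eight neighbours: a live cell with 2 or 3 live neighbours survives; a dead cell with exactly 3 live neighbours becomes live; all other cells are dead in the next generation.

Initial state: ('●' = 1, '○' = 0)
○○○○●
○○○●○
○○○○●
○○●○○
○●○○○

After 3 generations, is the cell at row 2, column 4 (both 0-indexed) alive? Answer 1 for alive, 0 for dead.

1

gen 0: ○○○○●
○○○●○
○○○○●
○○●○○
○●○○○
gen 1: ○○○○○
○○○●●
○○○●○
○○○○○
○○○○○
gen 2: ○○○○○
○○○●●
○○○●●
○○○○○
○○○○○
gen 3: ○○○○○
○○○●●
○○○●●
○○○○○
○○○○○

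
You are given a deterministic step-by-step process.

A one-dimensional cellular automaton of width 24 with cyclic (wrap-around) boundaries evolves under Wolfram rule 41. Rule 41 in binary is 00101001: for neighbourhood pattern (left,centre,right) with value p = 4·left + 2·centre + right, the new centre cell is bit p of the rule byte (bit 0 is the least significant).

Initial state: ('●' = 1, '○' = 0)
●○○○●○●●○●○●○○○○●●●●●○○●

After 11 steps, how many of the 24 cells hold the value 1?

12

[0] ●○○○●○●●○●○●○○○○●●●●●○○●
[1] ○○●○○●●○●○●○○●●○●○○○○○○●
[2] ○○○○○●○●○●○○○●○●○○●●●●○○
[3] ●●●●○○●○●○○●○○●○○○●○○○○●
[4] ○○○○○○○●○○○○○○○○●○○○●●○●
[5] ○●●●●●○○○●●●●●●○○○●○●○●○
[6] ○●○○○○○●○●○○○○○○●○○●○●○○
[7] ○○○●●●○○●○○●●●●○○○○○●○○●
[8] ○●○●○○○○○○○●○○○○●●●○○○○○
[9] ○○●○○●●●●●○○○●●○●○○○●●●●
[10] ○○○○○●○○○○○●○●○●○○●○●○○○
[11] ●●●●○○○●●●○○●○●○○○○●○○●●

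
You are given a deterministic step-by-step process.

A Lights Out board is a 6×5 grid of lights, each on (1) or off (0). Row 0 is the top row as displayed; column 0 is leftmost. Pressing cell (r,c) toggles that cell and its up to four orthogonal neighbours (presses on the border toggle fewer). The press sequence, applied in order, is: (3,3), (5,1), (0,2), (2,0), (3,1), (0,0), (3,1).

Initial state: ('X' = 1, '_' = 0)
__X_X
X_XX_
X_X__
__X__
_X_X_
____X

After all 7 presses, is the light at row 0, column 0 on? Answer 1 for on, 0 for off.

gen 0: __X_X
X_XX_
X_X__
__X__
_X_X_
____X
gen 1: __X_X
X_XX_
X_XX_
___XX
_X___
____X
gen 2: __X_X
X_XX_
X_XX_
___XX
_____
XXX_X
gen 3: _X_XX
X__X_
X_XX_
___XX
_____
XXX_X
gen 4: _X_XX
___X_
_XXX_
X__XX
_____
XXX_X
gen 5: _X_XX
___X_
__XX_
_XXXX
_X___
XXX_X
gen 6: X__XX
X__X_
__XX_
_XXXX
_X___
XXX_X
gen 7: X__XX
X__X_
_XXX_
X__XX
_____
XXX_X

1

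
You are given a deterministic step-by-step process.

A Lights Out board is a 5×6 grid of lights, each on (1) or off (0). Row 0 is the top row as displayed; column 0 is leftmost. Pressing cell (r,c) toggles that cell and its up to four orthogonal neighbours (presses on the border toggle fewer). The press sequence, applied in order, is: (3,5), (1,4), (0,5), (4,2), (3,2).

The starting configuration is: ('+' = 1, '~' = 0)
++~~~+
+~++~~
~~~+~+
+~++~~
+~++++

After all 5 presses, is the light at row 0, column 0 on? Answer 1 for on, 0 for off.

t=0: ++~~~+
+~++~~
~~~+~+
+~++~~
+~++++
t=1: ++~~~+
+~++~~
~~~+~~
+~++++
+~+++~
t=2: ++~~++
+~+~++
~~~++~
+~++++
+~+++~
t=3: ++~~~~
+~+~+~
~~~++~
+~++++
+~+++~
t=4: ++~~~~
+~+~+~
~~~++~
+~~+++
++~~+~
t=5: ++~~~~
+~+~+~
~~+++~
+++~++
+++~+~

1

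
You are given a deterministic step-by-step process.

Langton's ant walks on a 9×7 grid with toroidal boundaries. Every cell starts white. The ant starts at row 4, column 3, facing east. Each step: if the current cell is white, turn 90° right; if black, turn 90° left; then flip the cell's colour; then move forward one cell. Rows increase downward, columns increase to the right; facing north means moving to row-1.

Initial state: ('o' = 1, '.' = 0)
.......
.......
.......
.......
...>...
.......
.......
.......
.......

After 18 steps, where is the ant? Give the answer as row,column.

0) .......
.......
.......
.......
...>...
.......
.......
.......
.......
1) .......
.......
.......
.......
...o...
...v...
.......
.......
.......
2) .......
.......
.......
.......
...o...
..<o...
.......
.......
.......
3) .......
.......
.......
.......
..^o...
..oo...
.......
.......
.......
4) .......
.......
.......
.......
..o>...
..oo...
.......
.......
.......
5) .......
.......
.......
...^...
..o....
..oo...
.......
.......
.......
6) .......
.......
.......
...o>..
..o....
..oo...
.......
.......
.......
7) .......
.......
.......
...oo..
..o.v..
..oo...
.......
.......
.......
8) .......
.......
.......
...oo..
..o<o..
..oo...
.......
.......
.......
9) .......
.......
.......
...^o..
..ooo..
..oo...
.......
.......
.......
10) .......
.......
.......
..<.o..
..ooo..
..oo...
.......
.......
.......
11) .......
.......
..^....
..o.o..
..ooo..
..oo...
.......
.......
.......
12) .......
.......
..o>...
..o.o..
..ooo..
..oo...
.......
.......
.......
13) .......
.......
..oo...
..ovo..
..ooo..
..oo...
.......
.......
.......
14) .......
.......
..oo...
..<oo..
..ooo..
..oo...
.......
.......
.......
15) .......
.......
..oo...
...oo..
..voo..
..oo...
.......
.......
.......
16) .......
.......
..oo...
...oo..
...>o..
..oo...
.......
.......
.......
17) .......
.......
..oo...
...^o..
....o..
..oo...
.......
.......
.......
18) .......
.......
..oo...
..<.o..
....o..
..oo...
.......
.......
.......

3,2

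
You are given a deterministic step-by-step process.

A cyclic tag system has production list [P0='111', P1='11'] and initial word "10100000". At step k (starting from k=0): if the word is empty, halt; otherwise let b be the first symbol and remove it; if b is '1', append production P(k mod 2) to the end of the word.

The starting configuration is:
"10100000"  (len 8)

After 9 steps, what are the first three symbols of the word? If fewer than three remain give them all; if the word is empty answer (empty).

0) "10100000"  (len 8)
1) "0100000111"  (len 10)
2) "100000111"  (len 9)
3) "00000111111"  (len 11)
4) "0000111111"  (len 10)
5) "000111111"  (len 9)
6) "00111111"  (len 8)
7) "0111111"  (len 7)
8) "111111"  (len 6)
9) "11111111"  (len 8)

111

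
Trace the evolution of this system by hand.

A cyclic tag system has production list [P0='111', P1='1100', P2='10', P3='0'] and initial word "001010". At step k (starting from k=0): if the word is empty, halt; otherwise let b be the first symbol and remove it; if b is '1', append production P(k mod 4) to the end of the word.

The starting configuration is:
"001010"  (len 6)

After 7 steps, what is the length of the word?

6

0) "001010"  (len 6)
1) "01010"  (len 5)
2) "1010"  (len 4)
3) "01010"  (len 5)
4) "1010"  (len 4)
5) "010111"  (len 6)
6) "10111"  (len 5)
7) "011110"  (len 6)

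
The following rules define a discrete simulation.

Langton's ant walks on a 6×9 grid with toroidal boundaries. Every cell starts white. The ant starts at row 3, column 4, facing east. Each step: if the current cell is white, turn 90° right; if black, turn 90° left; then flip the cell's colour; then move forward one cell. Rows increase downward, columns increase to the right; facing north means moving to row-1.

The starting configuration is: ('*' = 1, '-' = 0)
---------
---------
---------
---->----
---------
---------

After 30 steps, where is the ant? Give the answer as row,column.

2,3

[0] ---------
---------
---------
---->----
---------
---------
[1] ---------
---------
---------
----*----
----v----
---------
[2] ---------
---------
---------
----*----
---<*----
---------
[3] ---------
---------
---------
---^*----
---**----
---------
[4] ---------
---------
---------
---*>----
---**----
---------
[5] ---------
---------
----^----
---*-----
---**----
---------
[6] ---------
---------
----*>---
---*-----
---**----
---------
[7] ---------
---------
----**---
---*-v---
---**----
---------
[8] ---------
---------
----**---
---*<*---
---**----
---------
[9] ---------
---------
----^*---
---***---
---**----
---------
[10] ---------
---------
---<-*---
---***---
---**----
---------
[11] ---------
---^-----
---*-*---
---***---
---**----
---------
[12] ---------
---*>----
---*-*---
---***---
---**----
---------
[13] ---------
---**----
---*v*---
---***---
---**----
---------
[14] ---------
---**----
---<**---
---***---
---**----
---------
[15] ---------
---**----
----**---
---v**---
---**----
---------
[16] ---------
---**----
----**---
---->*---
---**----
---------
[17] ---------
---**----
----^*---
-----*---
---**----
---------
[18] ---------
---**----
---<-*---
-----*---
---**----
---------
[19] ---------
---^*----
---*-*---
-----*---
---**----
---------
[20] ---------
--<-*----
---*-*---
-----*---
---**----
---------
[21] --^------
--*-*----
---*-*---
-----*---
---**----
---------
[22] --*>-----
--*-*----
---*-*---
-----*---
---**----
---------
[23] --**-----
--*v*----
---*-*---
-----*---
---**----
---------
[24] --**-----
--<**----
---*-*---
-----*---
---**----
---------
[25] --**-----
---**----
--v*-*---
-----*---
---**----
---------
[26] --**-----
---**----
-<**-*---
-----*---
---**----
---------
[27] --**-----
-^-**----
-***-*---
-----*---
---**----
---------
[28] --**-----
-*>**----
-***-*---
-----*---
---**----
---------
[29] --**-----
-****----
-*v*-*---
-----*---
---**----
---------
[30] --**-----
-****----
-*->-*---
-----*---
---**----
---------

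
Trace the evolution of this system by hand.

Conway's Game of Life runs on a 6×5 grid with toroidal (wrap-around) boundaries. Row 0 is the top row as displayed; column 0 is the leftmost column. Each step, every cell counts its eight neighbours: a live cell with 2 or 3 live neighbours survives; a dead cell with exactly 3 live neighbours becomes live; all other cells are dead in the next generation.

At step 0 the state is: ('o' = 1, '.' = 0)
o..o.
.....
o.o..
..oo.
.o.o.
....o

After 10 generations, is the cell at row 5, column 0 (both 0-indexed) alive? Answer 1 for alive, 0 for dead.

1

[0] o..o.
.....
o.o..
..oo.
.o.o.
....o
[1] ....o
.o..o
.ooo.
...oo
...oo
o.ooo
[2] .oo..
.o..o
.o...
o....
.....
o.o..
[3] ..oo.
.o...
.o...
.....
.o...
..o..
[4] .ooo.
.o...
.....
.....
.....
.ooo.
[5] o..o.
.o...
.....
.....
..o..
.o.o.
[6] oo..o
.....
.....
.....
..o..
.o.oo
[7] .oooo
o....
.....
.....
..oo.
.o.oo
[8] .o...
ooooo
.....
.....
..ooo
.o...
[9] ...oo
ooooo
ooooo
...o.
..oo.
oo.o.
[10] .....
.....
.....
o....
.o.o.
oo...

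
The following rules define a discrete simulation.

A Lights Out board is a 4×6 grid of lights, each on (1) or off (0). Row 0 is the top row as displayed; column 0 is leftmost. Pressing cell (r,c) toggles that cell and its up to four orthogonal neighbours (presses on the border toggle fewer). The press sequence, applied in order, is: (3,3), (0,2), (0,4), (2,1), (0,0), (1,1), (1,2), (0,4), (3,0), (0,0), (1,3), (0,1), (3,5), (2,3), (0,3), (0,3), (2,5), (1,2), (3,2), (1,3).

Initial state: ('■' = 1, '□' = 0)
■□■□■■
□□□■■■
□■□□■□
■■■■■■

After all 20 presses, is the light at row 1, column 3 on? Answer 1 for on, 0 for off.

k=0  ■□■□■■
□□□■■■
□■□□■□
■■■■■■
k=1  ■□■□■■
□□□■■■
□■□■■□
■■□□□■
k=2  ■■□■■■
□□■■■■
□■□■■□
■■□□□■
k=3  ■■□□□□
□□■■□■
□■□■■□
■■□□□■
k=4  ■■□□□□
□■■■□■
■□■■■□
■□□□□■
k=5  □□□□□□
■■■■□■
■□■■■□
■□□□□■
k=6  □■□□□□
□□□■□■
■■■■■□
■□□□□■
k=7  □■■□□□
□■■□□■
■■□■■□
■□□□□■
k=8  □■■■■■
□■■□■■
■■□■■□
■□□□□■
k=9  □■■■■■
□■■□■■
□■□■■□
□■□□□■
k=10  ■□■■■■
■■■□■■
□■□■■□
□■□□□■
k=11  ■□■□■■
■■□■□■
□■□□■□
□■□□□■
k=12  □■□□■■
■□□■□■
□■□□■□
□■□□□■
k=13  □■□□■■
■□□■□■
□■□□■■
□■□□■□
k=14  □■□□■■
■□□□□■
□■■■□■
□■□■■□
k=15  □■■■□■
■□□■□■
□■■■□■
□■□■■□
k=16  □■□□■■
■□□□□■
□■■■□■
□■□■■□
k=17  □■□□■■
■□□□□□
□■■■■□
□■□■■■
k=18  □■■□■■
■■■■□□
□■□■■□
□■□■■■
k=19  □■■□■■
■■■■□□
□■■■■□
□□■□■■
k=20  □■■■■■
■■□□■□
□■■□■□
□□■□■■

0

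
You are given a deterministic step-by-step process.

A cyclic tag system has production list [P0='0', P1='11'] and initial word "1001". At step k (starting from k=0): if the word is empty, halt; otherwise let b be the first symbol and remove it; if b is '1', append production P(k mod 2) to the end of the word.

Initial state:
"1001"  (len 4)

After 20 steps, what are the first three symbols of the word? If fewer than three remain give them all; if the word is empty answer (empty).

101

k=0  "1001"  (len 4)
k=1  "0010"  (len 4)
k=2  "010"  (len 3)
k=3  "10"  (len 2)
k=4  "011"  (len 3)
k=5  "11"  (len 2)
k=6  "111"  (len 3)
k=7  "110"  (len 3)
k=8  "1011"  (len 4)
k=9  "0110"  (len 4)
k=10  "110"  (len 3)
k=11  "100"  (len 3)
k=12  "0011"  (len 4)
k=13  "011"  (len 3)
k=14  "11"  (len 2)
k=15  "10"  (len 2)
k=16  "011"  (len 3)
k=17  "11"  (len 2)
k=18  "111"  (len 3)
k=19  "110"  (len 3)
k=20  "1011"  (len 4)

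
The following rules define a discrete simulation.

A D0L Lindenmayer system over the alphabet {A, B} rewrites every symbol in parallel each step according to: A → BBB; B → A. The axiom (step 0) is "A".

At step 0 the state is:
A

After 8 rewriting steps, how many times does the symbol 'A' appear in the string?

81

[0] A
[1] BBB
[2] AAA
[3] BBBBBBBBB
[4] AAAAAAAAA
[5] BBBBBBBBBBBBBBBBBBBBBBBBBBB
[6] AAAAAAAAAAAAAAAAAAAAAAAAAAA
[7] BBBBBBBBBBBBBBBBBBBBBBBBBBBBBBBBBBBBBBBBBBBBBBBBBBBBBBBBBBBBBBBBBBBBBBBBBBBBBBBBB
[8] AAAAAAAAAAAAAAAAAAAAAAAAAAAAAAAAAAAAAAAAAAAAAAAAAAAAAAAAAAAAAAAAAAAAAAAAAAAAAAAAA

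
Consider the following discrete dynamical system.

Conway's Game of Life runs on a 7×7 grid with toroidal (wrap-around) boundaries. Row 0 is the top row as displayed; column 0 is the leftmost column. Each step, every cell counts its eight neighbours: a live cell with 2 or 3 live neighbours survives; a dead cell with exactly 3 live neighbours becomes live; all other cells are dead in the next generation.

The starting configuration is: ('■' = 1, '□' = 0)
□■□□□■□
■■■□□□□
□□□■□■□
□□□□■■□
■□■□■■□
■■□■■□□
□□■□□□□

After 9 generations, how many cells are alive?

23

t=0: □■□□□■□
■■■□□□□
□□□■□■□
□□□□■■□
■□■□■■□
■■□■■□□
□□■□□□□
t=1: ■□□□□□□
■■■□■□■
□■■■□■■
□□□□□□□
■□■□□□□
■□□□■■■
■□■■■□□
t=2: □□□□■■□
□□□□■□□
□□□■■■■
■□□■□□■
■■□□□■□
■□■□■■□
■□□■■□□
t=3: □□□□□■□
□□□□□□■
■□□■□□■
□■■■□□□
□□■■□■□
■□■□□■□
□■□□□□□
t=4: □□□□□□□
■□□□□■■
■■□■□□■
■■□□□□■
□□□□□□■
□□■■■□■
□■□□□□■
t=5: □□□□□■□
□■□□□■□
□□■□□□□
□■■□□■□
□■■■□□■
□□■■□□■
■□■■□■□
t=6: □■■□□■□
□□□□□□□
□□■□□□□
■□□□□□□
□□□□■■■
□□□□□■■
□■■■□■□
t=7: □■□■■□□
□■■□□□□
□□□□□□□
□□□□□■■
■□□□■□□
■□■■□□□
■■□■□■□
t=8: □□□■■□□
□■■■□□□
□□□□□□□
□□□□□■■
■■□■■■□
■□■■□□□
■□□□□□■
t=9: ■■□■■□□
□□■■■□□
□□■□□□□
■□□□□■■
■■□■□■□
□□■■□■□
■■■□■□■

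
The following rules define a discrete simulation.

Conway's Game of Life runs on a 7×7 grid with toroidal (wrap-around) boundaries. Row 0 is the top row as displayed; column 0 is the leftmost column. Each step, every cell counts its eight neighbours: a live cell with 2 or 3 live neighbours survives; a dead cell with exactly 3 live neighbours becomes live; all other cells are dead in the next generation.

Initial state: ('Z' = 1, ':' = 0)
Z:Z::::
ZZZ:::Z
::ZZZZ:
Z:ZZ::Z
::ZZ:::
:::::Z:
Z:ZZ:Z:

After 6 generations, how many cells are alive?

[0] Z:Z::::
ZZZ:::Z
::ZZZZ:
Z:ZZ::Z
::ZZ:::
:::::Z:
Z:ZZ:Z:
[1] :::::::
Z:::ZZZ
::::ZZ:
:::::ZZ
:ZZZZ:Z
:Z::::Z
::ZZZ::
[2] ::::::Z
::::Z:Z
Z::::::
Z:Z:::Z
:ZZZZ:Z
:Z:::::
::ZZ:::
[3] :::Z:Z:
Z::::ZZ
ZZ:::Z:
::Z::ZZ
:::Z:ZZ
ZZ::Z::
::Z::::
[4] ::::ZZ:
ZZ:::Z:
:Z::Z::
:ZZ::::
:ZZZ:::
ZZZZZZZ
:ZZZZ::
[5] Z::::ZZ
ZZ:::ZZ
:::::::
Z::::::
:::::ZZ
:::::ZZ
:::::::
[6] :Z:::Z:
:Z:::Z:
:Z:::::
::::::Z
Z::::Z:
:::::ZZ
Z::::::

11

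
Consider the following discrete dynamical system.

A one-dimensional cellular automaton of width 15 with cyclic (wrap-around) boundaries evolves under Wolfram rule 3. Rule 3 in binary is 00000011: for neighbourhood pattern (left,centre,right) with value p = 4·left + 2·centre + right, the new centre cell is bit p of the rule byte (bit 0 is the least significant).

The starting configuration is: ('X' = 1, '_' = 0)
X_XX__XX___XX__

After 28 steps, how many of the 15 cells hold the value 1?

k=0  X_XX__XX___XX__
k=1  _____X___XX___X
k=2  _XXXX__XX___XX_
k=3  X_____X___XX___
k=4  __XXXX__XX___XX
k=5  _X_____X___XX__
k=6  X__XXXX__XX___X
k=7  __X_____X___XX_
k=8  XX__XXXX__XX___
k=9  ___X_____X___XX
k=10  _XX__XXXX__XX__
k=11  X___X_____X___X
k=12  __XX__XXXX__XX_
k=13  XX___X_____X___
k=14  ___XX__XXXX__XX
k=15  _XX___X_____X__
k=16  X___XX__XXXX__X
k=17  __XX___X_____X_
k=18  XX___XX__XXXX__
k=19  ___XX___X_____X
k=20  _XX___XX__XXXX_
k=21  X___XX___X_____
k=22  __XX___XX__XXXX
k=23  _X___XX___X____
k=24  X__XX___XX__XXX
k=25  __X___XX___X___
k=26  XX__XX___XX__XX
k=27  ___X___XX___X__
k=28  XXX__XX___XX__X

8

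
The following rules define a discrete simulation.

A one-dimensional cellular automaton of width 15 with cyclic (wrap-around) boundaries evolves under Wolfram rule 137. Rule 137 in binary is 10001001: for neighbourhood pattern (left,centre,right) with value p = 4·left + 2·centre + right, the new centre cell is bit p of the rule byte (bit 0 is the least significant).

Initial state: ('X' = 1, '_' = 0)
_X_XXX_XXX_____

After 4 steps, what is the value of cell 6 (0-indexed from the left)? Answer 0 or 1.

0

gen 0: _X_XXX_XXX_____
gen 1: ___XX__XX__XXXX
gen 2: _X_X___X___XXX_
gen 3: _____X___X_XX__
gen 4: XXXX___X___X__X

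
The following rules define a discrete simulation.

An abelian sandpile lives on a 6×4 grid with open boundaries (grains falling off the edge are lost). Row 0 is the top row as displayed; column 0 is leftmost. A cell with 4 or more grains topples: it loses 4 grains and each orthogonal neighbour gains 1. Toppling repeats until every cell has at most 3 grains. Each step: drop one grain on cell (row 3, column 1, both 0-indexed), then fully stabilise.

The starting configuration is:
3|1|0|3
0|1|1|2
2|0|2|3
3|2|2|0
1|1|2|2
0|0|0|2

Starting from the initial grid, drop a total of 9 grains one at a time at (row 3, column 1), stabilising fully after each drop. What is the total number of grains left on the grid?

41

k=0  3|1|0|3
0|1|1|2
2|0|2|3
3|2|2|0
1|1|2|2
0|0|0|2
k=1  3|1|0|3
0|1|1|2
2|0|2|3
3|3|2|0
1|1|2|2
0|0|0|2
k=2  3|1|0|3
0|1|1|2
3|1|2|3
0|1|3|0
2|2|2|2
0|0|0|2
k=3  3|1|0|3
0|1|1|2
3|1|2|3
0|2|3|0
2|2|2|2
0|0|0|2
k=4  3|1|0|3
0|1|1|2
3|1|2|3
0|3|3|0
2|2|2|2
0|0|0|2
k=5  3|1|0|3
0|1|1|2
3|2|3|3
1|1|0|1
2|3|3|2
0|0|0|2
k=6  3|1|0|3
0|1|1|2
3|2|3|3
1|2|0|1
2|3|3|2
0|0|0|2
k=7  3|1|0|3
0|1|1|2
3|2|3|3
1|3|0|1
2|3|3|2
0|0|0|2
k=8  3|1|0|3
0|1|1|2
3|3|3|3
2|1|2|1
3|1|0|3
0|1|1|2
k=9  3|1|0|3
0|1|1|2
3|3|3|3
2|2|2|1
3|1|0|3
0|1|1|2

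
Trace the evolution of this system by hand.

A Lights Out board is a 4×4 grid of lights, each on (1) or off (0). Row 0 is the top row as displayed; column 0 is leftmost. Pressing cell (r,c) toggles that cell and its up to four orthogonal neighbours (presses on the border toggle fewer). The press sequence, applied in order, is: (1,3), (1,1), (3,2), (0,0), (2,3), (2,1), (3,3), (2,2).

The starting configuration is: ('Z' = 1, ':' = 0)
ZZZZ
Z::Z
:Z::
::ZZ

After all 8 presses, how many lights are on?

6

t=0: ZZZZ
Z::Z
:Z::
::ZZ
t=1: ZZZ:
Z:Z:
:Z:Z
::ZZ
t=2: Z:Z:
:Z::
:::Z
::ZZ
t=3: Z:Z:
:Z::
::ZZ
:Z::
t=4: :ZZ:
ZZ::
::ZZ
:Z::
t=5: :ZZ:
ZZ:Z
::::
:Z:Z
t=6: :ZZ:
Z::Z
ZZZ:
:::Z
t=7: :ZZ:
Z::Z
ZZZZ
::Z:
t=8: :ZZ:
Z:ZZ
Z:::
::::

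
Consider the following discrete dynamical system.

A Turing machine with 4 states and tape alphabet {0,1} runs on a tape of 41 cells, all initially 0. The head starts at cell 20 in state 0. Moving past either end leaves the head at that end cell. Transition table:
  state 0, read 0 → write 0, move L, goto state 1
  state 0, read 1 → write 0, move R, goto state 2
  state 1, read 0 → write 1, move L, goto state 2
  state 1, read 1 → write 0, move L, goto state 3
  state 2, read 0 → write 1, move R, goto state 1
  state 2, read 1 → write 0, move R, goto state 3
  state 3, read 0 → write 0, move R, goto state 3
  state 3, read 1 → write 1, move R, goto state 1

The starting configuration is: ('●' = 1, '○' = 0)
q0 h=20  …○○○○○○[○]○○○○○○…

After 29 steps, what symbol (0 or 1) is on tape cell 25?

gen 0: q0 h=20  …○○○○○○[○]○○○○○○…
gen 1: q1 h=19  …○○○○○○[○]○○○○○○…
gen 2: q2 h=18  …○○○○○○[○]●○○○○○…
gen 3: q1 h=19  …○○○○○●[●]○○○○○○…
gen 4: q3 h=18  …○○○○○○[●]○○○○○○…
gen 5: q1 h=19  …○○○○○●[○]○○○○○○…
gen 6: q2 h=18  …○○○○○○[●]●○○○○○…
gen 7: q3 h=19  …○○○○○○[●]○○○○○○…
gen 8: q1 h=20  …○○○○○●[○]○○○○○○…
gen 9: q2 h=19  …○○○○○○[●]●○○○○○…
gen 10: q3 h=20  …○○○○○○[●]○○○○○○…
gen 11: q1 h=21  …○○○○○●[○]○○○○○○…
gen 12: q2 h=20  …○○○○○○[●]●○○○○○…
gen 13: q3 h=21  …○○○○○○[●]○○○○○○…
gen 14: q1 h=22  …○○○○○●[○]○○○○○○…
gen 15: q2 h=21  …○○○○○○[●]●○○○○○…
gen 16: q3 h=22  …○○○○○○[●]○○○○○○…
gen 17: q1 h=23  …○○○○○●[○]○○○○○○…
gen 18: q2 h=22  …○○○○○○[●]●○○○○○…
gen 19: q3 h=23  …○○○○○○[●]○○○○○○…
gen 20: q1 h=24  …○○○○○●[○]○○○○○○…
gen 21: q2 h=23  …○○○○○○[●]●○○○○○…
gen 22: q3 h=24  …○○○○○○[●]○○○○○○…
gen 23: q1 h=25  …○○○○○●[○]○○○○○○…
gen 24: q2 h=24  …○○○○○○[●]●○○○○○…
gen 25: q3 h=25  …○○○○○○[●]○○○○○○…
gen 26: q1 h=26  …○○○○○●[○]○○○○○○…
gen 27: q2 h=25  …○○○○○○[●]●○○○○○…
gen 28: q3 h=26  …○○○○○○[●]○○○○○○…
gen 29: q1 h=27  …○○○○○●[○]○○○○○○…

0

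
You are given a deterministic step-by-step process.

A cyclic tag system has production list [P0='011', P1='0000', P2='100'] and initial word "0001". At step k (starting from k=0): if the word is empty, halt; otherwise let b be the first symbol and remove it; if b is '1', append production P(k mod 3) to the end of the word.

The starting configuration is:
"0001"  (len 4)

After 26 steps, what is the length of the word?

10

k=0  "0001"  (len 4)
k=1  "001"  (len 3)
k=2  "01"  (len 2)
k=3  "1"  (len 1)
k=4  "011"  (len 3)
k=5  "11"  (len 2)
k=6  "1100"  (len 4)
k=7  "100011"  (len 6)
k=8  "000110000"  (len 9)
k=9  "00110000"  (len 8)
k=10  "0110000"  (len 7)
k=11  "110000"  (len 6)
k=12  "10000100"  (len 8)
k=13  "0000100011"  (len 10)
k=14  "000100011"  (len 9)
k=15  "00100011"  (len 8)
k=16  "0100011"  (len 7)
k=17  "100011"  (len 6)
k=18  "00011100"  (len 8)
k=19  "0011100"  (len 7)
k=20  "011100"  (len 6)
k=21  "11100"  (len 5)
k=22  "1100011"  (len 7)
k=23  "1000110000"  (len 10)
k=24  "000110000100"  (len 12)
k=25  "00110000100"  (len 11)
k=26  "0110000100"  (len 10)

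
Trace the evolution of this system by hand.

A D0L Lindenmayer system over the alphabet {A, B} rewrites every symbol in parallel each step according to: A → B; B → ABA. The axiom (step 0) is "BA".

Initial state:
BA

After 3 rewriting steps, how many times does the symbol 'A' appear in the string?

8

0) BA
1) ABAB
2) BABABABA
3) ABABABABABABABAB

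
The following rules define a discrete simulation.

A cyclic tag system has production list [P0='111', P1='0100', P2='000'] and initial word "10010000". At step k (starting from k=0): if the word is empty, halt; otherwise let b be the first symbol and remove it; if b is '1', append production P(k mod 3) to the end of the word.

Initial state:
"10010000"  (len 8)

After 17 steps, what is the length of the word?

0) "10010000"  (len 8)
1) "0010000111"  (len 10)
2) "010000111"  (len 9)
3) "10000111"  (len 8)
4) "0000111111"  (len 10)
5) "000111111"  (len 9)
6) "00111111"  (len 8)
7) "0111111"  (len 7)
8) "111111"  (len 6)
9) "11111000"  (len 8)
10) "1111000111"  (len 10)
11) "1110001110100"  (len 13)
12) "110001110100000"  (len 15)
13) "10001110100000111"  (len 17)
14) "00011101000001110100"  (len 20)
15) "0011101000001110100"  (len 19)
16) "011101000001110100"  (len 18)
17) "11101000001110100"  (len 17)

17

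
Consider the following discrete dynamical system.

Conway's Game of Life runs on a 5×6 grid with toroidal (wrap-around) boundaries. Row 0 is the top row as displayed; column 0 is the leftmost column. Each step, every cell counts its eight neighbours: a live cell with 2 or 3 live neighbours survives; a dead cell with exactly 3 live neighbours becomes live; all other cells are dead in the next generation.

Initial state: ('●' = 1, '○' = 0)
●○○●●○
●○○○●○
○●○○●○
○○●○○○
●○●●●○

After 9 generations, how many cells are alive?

0) ●○○●●○
●○○○●○
○●○○●○
○○●○○○
●○●●●○
1) ●○●○○○
●●○○●○
○●○●○●
○○●○●●
○○●○●○
2) ●○●○○○
○○○●●○
○●○●○○
●●●○○●
○○●○●○
3) ○●●○●●
○●○●●○
○●○●○●
●○○○●●
○○●○○○
4) ●●○○●●
○●○○○○
○●○●○○
●●●●●●
○○●○○○
5) ●●●○○●
○●○○●●
○○○●○●
●○○○●●
○○○○○○
6) ○●●○●●
○●○●○○
○○○●○○
●○○○●●
○○○○●○
7) ●●●○●●
●●○●○○
●○●●○●
○○○●●●
○●○○○○
8) ○○○●●●
○○○○○○
○○○○○○
○●○●○●
○●○○○○
9) ○○○○●○
○○○○●○
○○○○○○
●○●○○○
○○○●○●

6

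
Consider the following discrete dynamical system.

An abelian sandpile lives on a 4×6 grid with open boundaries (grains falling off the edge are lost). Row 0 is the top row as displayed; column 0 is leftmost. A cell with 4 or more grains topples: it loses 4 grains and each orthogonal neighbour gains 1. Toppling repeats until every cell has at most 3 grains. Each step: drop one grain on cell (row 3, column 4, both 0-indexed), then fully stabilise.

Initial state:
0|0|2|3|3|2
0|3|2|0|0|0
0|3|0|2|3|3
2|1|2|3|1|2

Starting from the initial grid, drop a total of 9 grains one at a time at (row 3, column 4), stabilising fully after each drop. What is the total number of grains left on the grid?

39

gen 0: 0|0|2|3|3|2
0|3|2|0|0|0
0|3|0|2|3|3
2|1|2|3|1|2
gen 1: 0|0|2|3|3|2
0|3|2|0|0|0
0|3|0|2|3|3
2|1|2|3|2|2
gen 2: 0|0|2|3|3|2
0|3|2|0|0|0
0|3|0|2|3|3
2|1|2|3|3|2
gen 3: 0|0|2|3|3|2
0|3|2|1|1|1
0|3|1|0|2|1
2|1|3|1|3|0
gen 4: 0|0|2|3|3|2
0|3|2|1|1|1
0|3|1|0|3|1
2|1|3|2|0|1
gen 5: 0|0|2|3|3|2
0|3|2|1|1|1
0|3|1|0|3|1
2|1|3|2|1|1
gen 6: 0|0|2|3|3|2
0|3|2|1|1|1
0|3|1|0|3|1
2|1|3|2|2|1
gen 7: 0|0|2|3|3|2
0|3|2|1|1|1
0|3|1|0|3|1
2|1|3|2|3|1
gen 8: 0|0|2|3|3|2
0|3|2|1|2|1
0|3|1|1|0|2
2|1|3|3|1|2
gen 9: 0|0|2|3|3|2
0|3|2|1|2|1
0|3|1|1|0|2
2|1|3|3|2|2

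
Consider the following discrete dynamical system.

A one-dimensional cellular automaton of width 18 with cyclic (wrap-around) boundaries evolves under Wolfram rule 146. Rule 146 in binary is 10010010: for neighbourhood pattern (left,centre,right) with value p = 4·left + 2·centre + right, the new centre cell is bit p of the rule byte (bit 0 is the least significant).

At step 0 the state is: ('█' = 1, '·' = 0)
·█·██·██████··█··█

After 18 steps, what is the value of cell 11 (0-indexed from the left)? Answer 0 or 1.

1

t=0: ·█·██·██████··█··█
t=1: ·······████·██·██·
t=2: ······█·██·······█
t=3: █····█····█·····█·
t=4: ·█··█·█··█·█···█··
t=5: █·██···██···█·█·█·
t=6: ····█·█··█·█······
t=7: ···█···██···█·····
t=8: ··█·█·█··█·█·█····
t=9: ·█·····██·····█···
t=10: █·█···█··█···█·█··
t=11: ···█·█·██·█·█···██
t=12: █·█··········█·█··
t=13: ···█········█···██
t=14: █·█·█······█·█·█··
t=15: ·····█····█·····██
t=16: █···█·█··█·█···█··
t=17: ·█·█···██···█·█·██
t=18: ····█·█··█·█······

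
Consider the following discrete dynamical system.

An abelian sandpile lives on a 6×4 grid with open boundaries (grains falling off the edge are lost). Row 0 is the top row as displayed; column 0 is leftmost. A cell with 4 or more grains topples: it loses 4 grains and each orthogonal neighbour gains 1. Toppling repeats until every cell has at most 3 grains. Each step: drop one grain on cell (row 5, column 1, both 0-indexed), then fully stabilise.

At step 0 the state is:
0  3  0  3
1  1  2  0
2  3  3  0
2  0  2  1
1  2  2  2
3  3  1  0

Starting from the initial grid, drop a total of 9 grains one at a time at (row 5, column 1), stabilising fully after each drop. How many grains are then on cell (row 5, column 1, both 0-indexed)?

0) 0  3  0  3
1  1  2  0
2  3  3  0
2  0  2  1
1  2  2  2
3  3  1  0
1) 0  3  0  3
1  1  2  0
2  3  3  0
2  0  2  1
2  3  2  2
0  1  2  0
2) 0  3  0  3
1  1  2  0
2  3  3  0
2  0  2  1
2  3  2  2
0  2  2  0
3) 0  3  0  3
1  1  2  0
2  3  3  0
2  0  2  1
2  3  2  2
0  3  2  0
4) 0  3  0  3
1  1  2  0
2  3  3  0
2  1  2  1
3  0  3  2
1  1  3  0
5) 0  3  0  3
1  1  2  0
2  3  3  0
2  1  2  1
3  0  3  2
1  2  3  0
6) 0  3  0  3
1  1  2  0
2  3  3  0
2  1  2  1
3  0  3  2
1  3  3  0
7) 0  3  0  3
1  1  2  0
2  3  3  0
2  1  3  1
3  2  0  3
2  1  1  1
8) 0  3  0  3
1  1  2  0
2  3  3  0
2  1  3  1
3  2  0  3
2  2  1  1
9) 0  3  0  3
1  1  2  0
2  3  3  0
2  1  3  1
3  2  0  3
2  3  1  1

3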